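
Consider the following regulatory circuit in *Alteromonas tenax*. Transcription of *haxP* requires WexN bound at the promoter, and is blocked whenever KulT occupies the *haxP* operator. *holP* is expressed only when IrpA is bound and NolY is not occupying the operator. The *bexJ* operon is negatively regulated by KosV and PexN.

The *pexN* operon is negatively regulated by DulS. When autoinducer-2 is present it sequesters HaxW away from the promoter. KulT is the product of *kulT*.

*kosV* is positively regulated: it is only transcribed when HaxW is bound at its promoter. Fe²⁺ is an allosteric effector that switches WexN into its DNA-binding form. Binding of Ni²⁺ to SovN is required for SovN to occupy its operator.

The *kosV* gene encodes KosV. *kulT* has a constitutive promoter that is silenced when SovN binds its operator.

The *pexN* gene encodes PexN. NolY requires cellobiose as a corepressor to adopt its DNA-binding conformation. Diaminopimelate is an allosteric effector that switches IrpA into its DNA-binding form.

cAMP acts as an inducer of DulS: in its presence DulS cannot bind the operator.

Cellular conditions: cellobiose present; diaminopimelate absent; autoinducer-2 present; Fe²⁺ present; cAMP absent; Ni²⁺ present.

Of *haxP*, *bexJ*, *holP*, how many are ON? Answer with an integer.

Ni²⁺ is present, so SovN is active.
With repressor SovN bound, *kulT* is not transcribed.
So KulT is not produced.
Fe²⁺ is present, so WexN is active.
No repressor is bound and WexN is active, so *haxP* is transcribed.
→ *haxP* is ON.
Autoinducer-2 is present, so HaxW is inactive.
Required activator HaxW is absent, so *kosV* is not transcribed.
So KosV is not produced.
cAMP is absent, so DulS is active.
With repressor DulS bound, *pexN* is not transcribed.
So PexN is not produced.
With no repressor bound, *bexJ* is transcribed.
→ *bexJ* is ON.
Cellobiose is present, so NolY is active.
Diaminopimelate is absent, so IrpA is inactive.
With repressor NolY bound, *holP* is not transcribed.
→ *holP* is OFF.
2 of the 3 genes are transcribed.

2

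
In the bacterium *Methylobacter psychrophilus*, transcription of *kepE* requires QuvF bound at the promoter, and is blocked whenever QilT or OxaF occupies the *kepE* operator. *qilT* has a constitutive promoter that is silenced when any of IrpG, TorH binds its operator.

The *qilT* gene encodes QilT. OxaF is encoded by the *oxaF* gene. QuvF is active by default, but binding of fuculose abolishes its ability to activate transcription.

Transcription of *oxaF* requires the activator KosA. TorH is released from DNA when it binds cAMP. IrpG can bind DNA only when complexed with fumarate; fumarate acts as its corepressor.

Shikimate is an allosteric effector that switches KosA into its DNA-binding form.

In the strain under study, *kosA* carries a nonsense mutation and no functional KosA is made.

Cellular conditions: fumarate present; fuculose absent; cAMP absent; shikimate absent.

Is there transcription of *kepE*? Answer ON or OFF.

Fuculose is absent, so QuvF is active.
Fumarate is present, so IrpG is active.
cAMP is absent, so TorH is active.
With repressor IrpG bound, *qilT* is not transcribed.
So QilT is not produced.
KosA is non-functional in this strain, so it has no effect.
Required activator KosA is absent, so *oxaF* is not transcribed.
So OxaF is not produced.
No repressor is bound and QuvF is active, so *kepE* is transcribed.

ON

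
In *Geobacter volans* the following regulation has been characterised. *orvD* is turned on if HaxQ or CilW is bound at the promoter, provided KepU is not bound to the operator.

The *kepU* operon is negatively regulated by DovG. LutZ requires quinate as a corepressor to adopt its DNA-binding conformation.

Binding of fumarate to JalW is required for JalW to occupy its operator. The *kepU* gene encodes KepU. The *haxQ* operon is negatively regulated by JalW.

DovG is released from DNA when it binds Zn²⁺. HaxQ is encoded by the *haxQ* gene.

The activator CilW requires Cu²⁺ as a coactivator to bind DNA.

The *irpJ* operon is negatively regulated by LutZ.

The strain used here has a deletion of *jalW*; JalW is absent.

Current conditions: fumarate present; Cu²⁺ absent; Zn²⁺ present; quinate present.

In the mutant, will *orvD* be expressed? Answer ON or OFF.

OFF

Zn²⁺ is present, so DovG is inactive.
With no repressor bound, *kepU* is transcribed.
So KepU is produced and active.
JalW is non-functional in this strain, so it has no effect.
With no repressor bound, *haxQ* is transcribed.
So HaxQ is produced and active.
Cu²⁺ is absent, so CilW is inactive.
With repressor KepU bound, *orvD* is not transcribed.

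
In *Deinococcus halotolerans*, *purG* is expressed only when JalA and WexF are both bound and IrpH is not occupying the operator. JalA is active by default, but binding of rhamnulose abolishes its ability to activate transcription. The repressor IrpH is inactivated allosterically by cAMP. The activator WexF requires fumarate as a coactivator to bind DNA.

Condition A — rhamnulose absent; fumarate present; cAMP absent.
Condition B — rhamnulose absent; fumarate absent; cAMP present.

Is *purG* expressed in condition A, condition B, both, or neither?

neither

Condition A:
Rhamnulose is absent, so JalA is active.
Fumarate is present, so WexF is active.
cAMP is absent, so IrpH is active.
With repressor IrpH bound, *purG* is not transcribed.
→ *purG* is OFF in A.
Condition B:
Rhamnulose is absent, so JalA is active.
Fumarate is absent, so WexF is inactive.
cAMP is present, so IrpH is inactive.
Required activator WexF is absent, so *purG* is not transcribed.
→ *purG* is OFF in B.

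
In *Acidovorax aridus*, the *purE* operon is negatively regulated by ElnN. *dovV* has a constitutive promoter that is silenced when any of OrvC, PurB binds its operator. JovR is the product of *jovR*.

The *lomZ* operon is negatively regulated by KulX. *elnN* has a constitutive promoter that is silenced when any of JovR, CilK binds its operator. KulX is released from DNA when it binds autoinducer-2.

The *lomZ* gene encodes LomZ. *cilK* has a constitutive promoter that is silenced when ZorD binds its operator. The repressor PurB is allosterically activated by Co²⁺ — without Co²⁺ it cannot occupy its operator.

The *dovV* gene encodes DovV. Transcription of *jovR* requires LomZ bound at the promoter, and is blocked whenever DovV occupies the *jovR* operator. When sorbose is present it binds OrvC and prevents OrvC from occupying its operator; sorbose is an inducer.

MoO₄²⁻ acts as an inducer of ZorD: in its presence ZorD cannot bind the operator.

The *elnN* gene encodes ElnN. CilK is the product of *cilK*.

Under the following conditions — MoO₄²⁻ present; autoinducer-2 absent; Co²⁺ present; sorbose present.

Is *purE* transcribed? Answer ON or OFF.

ON

Autoinducer-2 is absent, so KulX is active.
With repressor KulX bound, *lomZ* is not transcribed.
So LomZ is not produced.
Sorbose is present, so OrvC is inactive.
Co²⁺ is present, so PurB is active.
With repressor PurB bound, *dovV* is not transcribed.
So DovV is not produced.
Required activator LomZ is absent, so *jovR* is not transcribed.
So JovR is not produced.
MoO₄²⁻ is present, so ZorD is inactive.
With no repressor bound, *cilK* is transcribed.
So CilK is produced and active.
With repressor CilK bound, *elnN* is not transcribed.
So ElnN is not produced.
With no repressor bound, *purE* is transcribed.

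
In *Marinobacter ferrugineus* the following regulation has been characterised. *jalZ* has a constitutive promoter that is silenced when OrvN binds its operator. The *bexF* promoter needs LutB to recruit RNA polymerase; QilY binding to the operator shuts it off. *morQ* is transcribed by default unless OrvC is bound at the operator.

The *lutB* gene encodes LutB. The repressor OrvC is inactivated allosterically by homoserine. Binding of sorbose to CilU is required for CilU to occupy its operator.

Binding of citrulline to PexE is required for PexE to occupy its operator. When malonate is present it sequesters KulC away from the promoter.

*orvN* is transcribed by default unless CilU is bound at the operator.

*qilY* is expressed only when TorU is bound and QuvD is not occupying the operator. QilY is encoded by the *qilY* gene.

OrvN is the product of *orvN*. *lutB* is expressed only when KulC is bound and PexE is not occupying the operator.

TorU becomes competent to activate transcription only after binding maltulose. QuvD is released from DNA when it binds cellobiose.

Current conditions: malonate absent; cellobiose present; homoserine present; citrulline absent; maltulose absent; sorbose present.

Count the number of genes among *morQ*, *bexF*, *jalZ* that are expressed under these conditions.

Homoserine is present, so OrvC is inactive.
With no repressor bound, *morQ* is transcribed.
→ *morQ* is ON.
Malonate is absent, so KulC is active.
Citrulline is absent, so PexE is inactive.
No repressor is bound and KulC is active, so *lutB* is transcribed.
So LutB is produced and active.
Cellobiose is present, so QuvD is inactive.
Maltulose is absent, so TorU is inactive.
Required activator TorU is absent, so *qilY* is not transcribed.
So QilY is not produced.
No repressor is bound and LutB is active, so *bexF* is transcribed.
→ *bexF* is ON.
Sorbose is present, so CilU is active.
With repressor CilU bound, *orvN* is not transcribed.
So OrvN is not produced.
With no repressor bound, *jalZ* is transcribed.
→ *jalZ* is ON.
3 of the 3 genes are transcribed.

3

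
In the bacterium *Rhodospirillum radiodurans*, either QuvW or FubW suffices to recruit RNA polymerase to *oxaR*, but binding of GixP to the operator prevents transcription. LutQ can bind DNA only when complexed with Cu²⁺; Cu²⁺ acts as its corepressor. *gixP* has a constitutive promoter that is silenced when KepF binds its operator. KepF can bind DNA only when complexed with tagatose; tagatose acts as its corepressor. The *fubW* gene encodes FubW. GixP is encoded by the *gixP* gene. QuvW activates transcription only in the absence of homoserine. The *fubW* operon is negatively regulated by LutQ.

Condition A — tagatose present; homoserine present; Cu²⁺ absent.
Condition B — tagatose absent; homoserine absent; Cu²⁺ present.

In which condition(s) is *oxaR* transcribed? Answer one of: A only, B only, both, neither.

Condition A:
Tagatose is present, so KepF is active.
With repressor KepF bound, *gixP* is not transcribed.
So GixP is not produced.
Homoserine is present, so QuvW is inactive.
Cu²⁺ is absent, so LutQ is inactive.
With no repressor bound, *fubW* is transcribed.
So FubW is produced and active.
Activator FubW is present, so *oxaR* is transcribed.
→ *oxaR* is ON in A.
Condition B:
Tagatose is absent, so KepF is inactive.
With no repressor bound, *gixP* is transcribed.
So GixP is produced and active.
Homoserine is absent, so QuvW is active.
Cu²⁺ is present, so LutQ is active.
With repressor LutQ bound, *fubW* is not transcribed.
So FubW is not produced.
With repressor GixP bound, *oxaR* is not transcribed.
→ *oxaR* is OFF in B.

A only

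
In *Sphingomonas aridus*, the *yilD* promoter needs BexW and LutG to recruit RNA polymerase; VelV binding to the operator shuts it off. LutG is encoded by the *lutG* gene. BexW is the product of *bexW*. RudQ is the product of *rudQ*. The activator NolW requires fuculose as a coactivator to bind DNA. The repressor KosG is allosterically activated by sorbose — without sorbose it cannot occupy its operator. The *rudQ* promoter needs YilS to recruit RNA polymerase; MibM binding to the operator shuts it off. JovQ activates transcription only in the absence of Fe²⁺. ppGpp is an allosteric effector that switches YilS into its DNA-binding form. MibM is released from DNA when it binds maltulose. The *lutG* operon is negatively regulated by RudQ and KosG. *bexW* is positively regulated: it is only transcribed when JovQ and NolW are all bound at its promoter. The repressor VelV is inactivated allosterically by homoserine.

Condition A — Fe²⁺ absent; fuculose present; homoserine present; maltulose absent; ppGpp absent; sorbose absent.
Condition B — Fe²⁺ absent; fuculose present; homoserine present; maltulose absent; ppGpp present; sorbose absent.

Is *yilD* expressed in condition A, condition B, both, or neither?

both

Condition A:
Fe²⁺ is absent, so JovQ is active.
Fuculose is present, so NolW is active.
No repressor is bound and JovQ and NolW are active, so *bexW* is transcribed.
So BexW is produced and active.
Homoserine is present, so VelV is inactive.
Maltulose is absent, so MibM is active.
ppGpp is absent, so YilS is inactive.
With repressor MibM bound, *rudQ* is not transcribed.
So RudQ is not produced.
Sorbose is absent, so KosG is inactive.
With no repressor bound, *lutG* is transcribed.
So LutG is produced and active.
No repressor is bound and BexW and LutG are active, so *yilD* is transcribed.
→ *yilD* is ON in A.
Condition B:
Fe²⁺ is absent, so JovQ is active.
Fuculose is present, so NolW is active.
No repressor is bound and JovQ and NolW are active, so *bexW* is transcribed.
So BexW is produced and active.
Homoserine is present, so VelV is inactive.
Maltulose is absent, so MibM is active.
ppGpp is present, so YilS is active.
With repressor MibM bound, *rudQ* is not transcribed.
So RudQ is not produced.
Sorbose is absent, so KosG is inactive.
With no repressor bound, *lutG* is transcribed.
So LutG is produced and active.
No repressor is bound and BexW and LutG are active, so *yilD* is transcribed.
→ *yilD* is ON in B.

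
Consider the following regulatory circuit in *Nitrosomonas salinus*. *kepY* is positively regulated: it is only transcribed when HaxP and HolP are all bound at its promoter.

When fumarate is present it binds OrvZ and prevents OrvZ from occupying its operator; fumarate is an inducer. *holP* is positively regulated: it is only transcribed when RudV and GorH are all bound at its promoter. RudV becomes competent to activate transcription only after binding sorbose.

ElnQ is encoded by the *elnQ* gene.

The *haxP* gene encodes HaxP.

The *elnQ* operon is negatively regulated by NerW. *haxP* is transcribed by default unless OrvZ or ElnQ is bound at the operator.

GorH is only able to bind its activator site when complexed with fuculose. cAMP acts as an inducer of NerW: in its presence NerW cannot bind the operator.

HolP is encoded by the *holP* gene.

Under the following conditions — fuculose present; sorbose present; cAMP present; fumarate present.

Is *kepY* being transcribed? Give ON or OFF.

Fumarate is present, so OrvZ is inactive.
cAMP is present, so NerW is inactive.
With no repressor bound, *elnQ* is transcribed.
So ElnQ is produced and active.
With repressor ElnQ bound, *haxP* is not transcribed.
So HaxP is not produced.
Sorbose is present, so RudV is active.
Fuculose is present, so GorH is active.
No repressor is bound and RudV and GorH are active, so *holP* is transcribed.
So HolP is produced and active.
Required activator HaxP is absent, so *kepY* is not transcribed.

OFF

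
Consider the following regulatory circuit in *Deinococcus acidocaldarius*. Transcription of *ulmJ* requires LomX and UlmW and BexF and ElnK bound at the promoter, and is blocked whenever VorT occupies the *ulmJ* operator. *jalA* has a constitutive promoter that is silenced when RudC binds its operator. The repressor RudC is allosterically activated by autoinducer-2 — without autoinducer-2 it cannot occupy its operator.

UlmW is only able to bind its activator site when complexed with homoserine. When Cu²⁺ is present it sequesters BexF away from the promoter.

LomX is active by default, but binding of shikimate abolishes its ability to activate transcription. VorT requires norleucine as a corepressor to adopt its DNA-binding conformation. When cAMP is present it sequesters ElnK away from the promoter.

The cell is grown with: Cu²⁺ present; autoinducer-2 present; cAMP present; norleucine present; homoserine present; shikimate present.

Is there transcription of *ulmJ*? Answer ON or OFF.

OFF

Shikimate is present, so LomX is inactive.
Homoserine is present, so UlmW is active.
Norleucine is present, so VorT is active.
Cu²⁺ is present, so BexF is inactive.
cAMP is present, so ElnK is inactive.
With repressor VorT bound, *ulmJ* is not transcribed.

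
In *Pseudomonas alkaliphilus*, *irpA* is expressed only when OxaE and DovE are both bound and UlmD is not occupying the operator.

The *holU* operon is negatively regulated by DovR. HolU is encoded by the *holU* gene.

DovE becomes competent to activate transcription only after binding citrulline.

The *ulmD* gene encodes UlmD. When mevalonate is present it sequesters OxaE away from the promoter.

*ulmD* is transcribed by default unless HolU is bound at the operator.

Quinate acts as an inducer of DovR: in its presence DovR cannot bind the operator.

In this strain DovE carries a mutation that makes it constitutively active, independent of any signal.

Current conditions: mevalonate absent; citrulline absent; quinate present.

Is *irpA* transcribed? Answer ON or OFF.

Quinate is present, so DovR is inactive.
With no repressor bound, *holU* is transcribed.
So HolU is produced and active.
With repressor HolU bound, *ulmD* is not transcribed.
So UlmD is not produced.
Mevalonate is absent, so OxaE is active.
DovE is constitutively active in this strain.
No repressor is bound and OxaE and DovE are active, so *irpA* is transcribed.

ON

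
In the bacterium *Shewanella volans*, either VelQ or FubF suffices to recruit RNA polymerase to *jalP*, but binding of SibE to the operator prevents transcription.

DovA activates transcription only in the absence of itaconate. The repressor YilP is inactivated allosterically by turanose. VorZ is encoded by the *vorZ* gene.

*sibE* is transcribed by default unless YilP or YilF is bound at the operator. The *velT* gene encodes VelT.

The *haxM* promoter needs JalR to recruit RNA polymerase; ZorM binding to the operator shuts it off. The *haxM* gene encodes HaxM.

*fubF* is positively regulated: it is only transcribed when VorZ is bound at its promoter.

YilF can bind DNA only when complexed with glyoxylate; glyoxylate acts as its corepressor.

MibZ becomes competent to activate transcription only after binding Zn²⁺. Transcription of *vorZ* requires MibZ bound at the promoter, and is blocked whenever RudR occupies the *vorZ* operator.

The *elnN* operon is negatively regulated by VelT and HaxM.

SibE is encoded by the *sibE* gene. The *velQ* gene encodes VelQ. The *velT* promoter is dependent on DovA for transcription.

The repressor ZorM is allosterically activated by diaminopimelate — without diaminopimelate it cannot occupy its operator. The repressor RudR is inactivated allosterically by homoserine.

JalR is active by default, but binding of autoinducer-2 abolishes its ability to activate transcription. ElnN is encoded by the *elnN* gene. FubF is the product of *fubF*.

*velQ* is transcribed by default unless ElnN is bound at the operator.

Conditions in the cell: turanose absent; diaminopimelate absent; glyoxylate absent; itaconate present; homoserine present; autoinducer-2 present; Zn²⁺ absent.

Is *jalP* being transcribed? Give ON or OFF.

Turanose is absent, so YilP is active.
Glyoxylate is absent, so YilF is inactive.
With repressor YilP bound, *sibE* is not transcribed.
So SibE is not produced.
Itaconate is present, so DovA is inactive.
Required activator DovA is absent, so *velT* is not transcribed.
So VelT is not produced.
Autoinducer-2 is present, so JalR is inactive.
Diaminopimelate is absent, so ZorM is inactive.
Required activator JalR is absent, so *haxM* is not transcribed.
So HaxM is not produced.
With no repressor bound, *elnN* is transcribed.
So ElnN is produced and active.
With repressor ElnN bound, *velQ* is not transcribed.
So VelQ is not produced.
Homoserine is present, so RudR is inactive.
Zn²⁺ is absent, so MibZ is inactive.
Required activator MibZ is absent, so *vorZ* is not transcribed.
So VorZ is not produced.
Required activator VorZ is absent, so *fubF* is not transcribed.
So FubF is not produced.
No activator is available at the *jalP* promoter, so *jalP* is not transcribed.

OFF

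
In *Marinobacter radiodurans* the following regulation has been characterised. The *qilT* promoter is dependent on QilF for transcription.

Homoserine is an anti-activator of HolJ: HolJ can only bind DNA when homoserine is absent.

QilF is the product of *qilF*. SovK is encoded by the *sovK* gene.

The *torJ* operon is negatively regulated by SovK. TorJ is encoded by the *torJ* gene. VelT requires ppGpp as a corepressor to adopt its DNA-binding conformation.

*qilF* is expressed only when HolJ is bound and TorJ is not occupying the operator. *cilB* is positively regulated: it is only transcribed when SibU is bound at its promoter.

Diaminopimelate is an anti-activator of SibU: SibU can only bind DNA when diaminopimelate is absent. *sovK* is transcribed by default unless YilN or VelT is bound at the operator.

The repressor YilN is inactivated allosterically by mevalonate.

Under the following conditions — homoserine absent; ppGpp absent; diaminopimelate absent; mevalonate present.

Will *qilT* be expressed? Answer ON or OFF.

ON

Mevalonate is present, so YilN is inactive.
ppGpp is absent, so VelT is inactive.
With no repressor bound, *sovK* is transcribed.
So SovK is produced and active.
With repressor SovK bound, *torJ* is not transcribed.
So TorJ is not produced.
Homoserine is absent, so HolJ is active.
No repressor is bound and HolJ is active, so *qilF* is transcribed.
So QilF is produced and active.
No repressor is bound and QilF is active, so *qilT* is transcribed.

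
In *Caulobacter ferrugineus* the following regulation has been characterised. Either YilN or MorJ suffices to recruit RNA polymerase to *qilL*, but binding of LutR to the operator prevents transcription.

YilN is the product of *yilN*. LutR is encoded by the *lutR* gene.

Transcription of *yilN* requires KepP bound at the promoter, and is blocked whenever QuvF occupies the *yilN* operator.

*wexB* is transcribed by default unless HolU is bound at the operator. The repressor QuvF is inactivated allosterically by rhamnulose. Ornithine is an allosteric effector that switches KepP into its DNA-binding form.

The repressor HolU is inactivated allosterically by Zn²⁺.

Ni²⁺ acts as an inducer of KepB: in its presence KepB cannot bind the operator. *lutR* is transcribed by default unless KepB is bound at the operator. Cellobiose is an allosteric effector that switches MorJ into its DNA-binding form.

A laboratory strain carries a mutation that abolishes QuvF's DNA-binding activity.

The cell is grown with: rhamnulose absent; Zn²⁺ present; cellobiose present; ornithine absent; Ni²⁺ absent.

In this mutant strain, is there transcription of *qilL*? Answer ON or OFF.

ON

Ni²⁺ is absent, so KepB is active.
With repressor KepB bound, *lutR* is not transcribed.
So LutR is not produced.
QuvF is non-functional in this strain, so it has no effect.
Ornithine is absent, so KepP is inactive.
Required activator KepP is absent, so *yilN* is not transcribed.
So YilN is not produced.
Cellobiose is present, so MorJ is active.
Activator MorJ is present, so *qilL* is transcribed.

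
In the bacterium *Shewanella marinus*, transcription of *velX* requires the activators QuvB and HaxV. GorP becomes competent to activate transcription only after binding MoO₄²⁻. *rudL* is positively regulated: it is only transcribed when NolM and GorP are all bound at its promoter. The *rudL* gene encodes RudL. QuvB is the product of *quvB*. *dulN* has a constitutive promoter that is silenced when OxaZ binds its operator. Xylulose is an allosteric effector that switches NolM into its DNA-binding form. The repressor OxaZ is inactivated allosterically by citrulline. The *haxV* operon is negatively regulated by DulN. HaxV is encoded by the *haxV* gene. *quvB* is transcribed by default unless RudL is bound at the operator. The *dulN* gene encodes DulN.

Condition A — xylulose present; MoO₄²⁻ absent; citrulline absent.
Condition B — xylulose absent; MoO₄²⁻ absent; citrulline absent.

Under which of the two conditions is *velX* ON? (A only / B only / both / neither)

Condition A:
Xylulose is present, so NolM is active.
MoO₄²⁻ is absent, so GorP is inactive.
Required activator GorP is absent, so *rudL* is not transcribed.
So RudL is not produced.
With no repressor bound, *quvB* is transcribed.
So QuvB is produced and active.
Citrulline is absent, so OxaZ is active.
With repressor OxaZ bound, *dulN* is not transcribed.
So DulN is not produced.
With no repressor bound, *haxV* is transcribed.
So HaxV is produced and active.
No repressor is bound and QuvB and HaxV are active, so *velX* is transcribed.
→ *velX* is ON in A.
Condition B:
Xylulose is absent, so NolM is inactive.
MoO₄²⁻ is absent, so GorP is inactive.
Required activator NolM is absent, so *rudL* is not transcribed.
So RudL is not produced.
With no repressor bound, *quvB* is transcribed.
So QuvB is produced and active.
Citrulline is absent, so OxaZ is active.
With repressor OxaZ bound, *dulN* is not transcribed.
So DulN is not produced.
With no repressor bound, *haxV* is transcribed.
So HaxV is produced and active.
No repressor is bound and QuvB and HaxV are active, so *velX* is transcribed.
→ *velX* is ON in B.

both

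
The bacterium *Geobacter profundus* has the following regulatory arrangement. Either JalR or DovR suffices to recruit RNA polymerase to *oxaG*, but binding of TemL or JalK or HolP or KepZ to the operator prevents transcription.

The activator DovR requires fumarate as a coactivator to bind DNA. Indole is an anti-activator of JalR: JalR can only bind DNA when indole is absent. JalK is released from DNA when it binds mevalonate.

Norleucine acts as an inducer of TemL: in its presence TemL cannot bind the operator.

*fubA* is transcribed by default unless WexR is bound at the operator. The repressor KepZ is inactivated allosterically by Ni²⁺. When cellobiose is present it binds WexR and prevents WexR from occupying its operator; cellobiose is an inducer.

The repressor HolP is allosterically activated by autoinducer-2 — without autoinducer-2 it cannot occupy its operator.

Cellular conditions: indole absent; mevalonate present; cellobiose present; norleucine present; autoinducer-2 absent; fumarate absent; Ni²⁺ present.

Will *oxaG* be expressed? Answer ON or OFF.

ON

Norleucine is present, so TemL is inactive.
Mevalonate is present, so JalK is inactive.
Autoinducer-2 is absent, so HolP is inactive.
Indole is absent, so JalR is active.
Fumarate is absent, so DovR is inactive.
Ni²⁺ is present, so KepZ is inactive.
Activator JalR is present, so *oxaG* is transcribed.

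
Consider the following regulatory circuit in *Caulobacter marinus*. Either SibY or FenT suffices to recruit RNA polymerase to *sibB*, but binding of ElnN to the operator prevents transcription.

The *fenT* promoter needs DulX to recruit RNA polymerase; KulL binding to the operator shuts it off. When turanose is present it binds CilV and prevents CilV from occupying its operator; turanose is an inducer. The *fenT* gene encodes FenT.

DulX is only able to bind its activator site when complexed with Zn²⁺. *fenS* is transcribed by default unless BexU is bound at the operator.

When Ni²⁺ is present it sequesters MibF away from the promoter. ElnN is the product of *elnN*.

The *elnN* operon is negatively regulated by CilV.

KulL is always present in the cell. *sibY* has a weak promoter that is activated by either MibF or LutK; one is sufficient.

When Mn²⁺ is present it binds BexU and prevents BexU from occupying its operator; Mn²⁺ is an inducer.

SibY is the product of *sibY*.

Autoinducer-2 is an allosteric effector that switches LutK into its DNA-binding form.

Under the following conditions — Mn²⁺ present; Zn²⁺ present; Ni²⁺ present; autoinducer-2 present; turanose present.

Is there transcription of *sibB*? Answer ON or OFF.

OFF

Turanose is present, so CilV is inactive.
With no repressor bound, *elnN* is transcribed.
So ElnN is produced and active.
Ni²⁺ is present, so MibF is inactive.
Autoinducer-2 is present, so LutK is active.
Activator LutK is present, so *sibY* is transcribed.
So SibY is produced and active.
KulL is produced constitutively and is active.
Zn²⁺ is present, so DulX is active.
With repressor KulL bound, *fenT* is not transcribed.
So FenT is not produced.
With repressor ElnN bound, *sibB* is not transcribed.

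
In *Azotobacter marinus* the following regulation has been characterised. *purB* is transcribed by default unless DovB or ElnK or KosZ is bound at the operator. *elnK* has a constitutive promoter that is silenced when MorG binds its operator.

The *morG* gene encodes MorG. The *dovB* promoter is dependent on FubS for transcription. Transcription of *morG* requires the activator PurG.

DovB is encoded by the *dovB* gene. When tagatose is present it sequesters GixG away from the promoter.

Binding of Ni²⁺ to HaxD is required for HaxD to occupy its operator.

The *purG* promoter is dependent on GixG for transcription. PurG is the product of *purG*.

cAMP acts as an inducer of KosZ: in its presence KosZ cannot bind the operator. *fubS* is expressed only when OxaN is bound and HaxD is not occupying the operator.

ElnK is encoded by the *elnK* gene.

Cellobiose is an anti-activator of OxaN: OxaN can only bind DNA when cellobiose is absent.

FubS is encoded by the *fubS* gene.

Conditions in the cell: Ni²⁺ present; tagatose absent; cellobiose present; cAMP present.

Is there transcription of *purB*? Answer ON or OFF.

Ni²⁺ is present, so HaxD is active.
Cellobiose is present, so OxaN is inactive.
With repressor HaxD bound, *fubS* is not transcribed.
So FubS is not produced.
Required activator FubS is absent, so *dovB* is not transcribed.
So DovB is not produced.
Tagatose is absent, so GixG is active.
No repressor is bound and GixG is active, so *purG* is transcribed.
So PurG is produced and active.
No repressor is bound and PurG is active, so *morG* is transcribed.
So MorG is produced and active.
With repressor MorG bound, *elnK* is not transcribed.
So ElnK is not produced.
cAMP is present, so KosZ is inactive.
With no repressor bound, *purB* is transcribed.

ON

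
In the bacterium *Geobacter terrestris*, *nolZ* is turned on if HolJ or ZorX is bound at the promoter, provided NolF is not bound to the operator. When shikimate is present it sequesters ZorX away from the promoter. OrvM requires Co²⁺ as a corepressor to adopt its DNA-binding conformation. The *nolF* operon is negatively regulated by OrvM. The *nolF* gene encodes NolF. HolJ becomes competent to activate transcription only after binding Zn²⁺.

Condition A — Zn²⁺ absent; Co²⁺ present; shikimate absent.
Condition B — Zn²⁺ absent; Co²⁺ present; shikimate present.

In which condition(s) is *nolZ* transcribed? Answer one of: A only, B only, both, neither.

Condition A:
Zn²⁺ is absent, so HolJ is inactive.
Co²⁺ is present, so OrvM is active.
With repressor OrvM bound, *nolF* is not transcribed.
So NolF is not produced.
Shikimate is absent, so ZorX is active.
Activator ZorX is present, so *nolZ* is transcribed.
→ *nolZ* is ON in A.
Condition B:
Zn²⁺ is absent, so HolJ is inactive.
Co²⁺ is present, so OrvM is active.
With repressor OrvM bound, *nolF* is not transcribed.
So NolF is not produced.
Shikimate is present, so ZorX is inactive.
No activator is available at the *nolZ* promoter, so *nolZ* is not transcribed.
→ *nolZ* is OFF in B.

A only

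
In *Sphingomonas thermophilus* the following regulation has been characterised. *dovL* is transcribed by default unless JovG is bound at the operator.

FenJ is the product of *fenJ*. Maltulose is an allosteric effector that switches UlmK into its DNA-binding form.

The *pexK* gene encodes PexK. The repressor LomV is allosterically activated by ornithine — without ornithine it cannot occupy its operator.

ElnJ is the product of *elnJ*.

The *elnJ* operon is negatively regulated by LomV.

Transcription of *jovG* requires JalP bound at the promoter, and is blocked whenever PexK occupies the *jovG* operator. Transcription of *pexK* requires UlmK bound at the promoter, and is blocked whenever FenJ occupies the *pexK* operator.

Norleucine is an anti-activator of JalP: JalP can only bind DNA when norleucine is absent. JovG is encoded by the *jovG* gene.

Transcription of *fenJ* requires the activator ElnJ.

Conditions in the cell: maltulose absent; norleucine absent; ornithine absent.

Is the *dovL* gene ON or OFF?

Ornithine is absent, so LomV is inactive.
With no repressor bound, *elnJ* is transcribed.
So ElnJ is produced and active.
No repressor is bound and ElnJ is active, so *fenJ* is transcribed.
So FenJ is produced and active.
Maltulose is absent, so UlmK is inactive.
With repressor FenJ bound, *pexK* is not transcribed.
So PexK is not produced.
Norleucine is absent, so JalP is active.
No repressor is bound and JalP is active, so *jovG* is transcribed.
So JovG is produced and active.
With repressor JovG bound, *dovL* is not transcribed.

OFF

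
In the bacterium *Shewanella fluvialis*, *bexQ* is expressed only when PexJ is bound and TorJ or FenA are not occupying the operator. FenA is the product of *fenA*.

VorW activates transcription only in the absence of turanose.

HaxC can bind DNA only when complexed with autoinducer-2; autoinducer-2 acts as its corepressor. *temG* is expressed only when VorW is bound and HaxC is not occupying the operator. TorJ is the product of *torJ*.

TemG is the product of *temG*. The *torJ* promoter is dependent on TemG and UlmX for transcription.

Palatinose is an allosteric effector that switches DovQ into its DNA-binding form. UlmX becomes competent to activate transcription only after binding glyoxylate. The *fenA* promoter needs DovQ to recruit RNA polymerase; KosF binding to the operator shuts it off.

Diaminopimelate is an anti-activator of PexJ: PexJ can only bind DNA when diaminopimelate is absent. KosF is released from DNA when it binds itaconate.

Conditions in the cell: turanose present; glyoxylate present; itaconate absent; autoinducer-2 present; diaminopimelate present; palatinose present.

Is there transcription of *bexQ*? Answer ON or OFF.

Diaminopimelate is present, so PexJ is inactive.
Autoinducer-2 is present, so HaxC is active.
Turanose is present, so VorW is inactive.
With repressor HaxC bound, *temG* is not transcribed.
So TemG is not produced.
Glyoxylate is present, so UlmX is active.
Required activator TemG is absent, so *torJ* is not transcribed.
So TorJ is not produced.
Palatinose is present, so DovQ is active.
Itaconate is absent, so KosF is active.
With repressor KosF bound, *fenA* is not transcribed.
So FenA is not produced.
Required activator PexJ is absent, so *bexQ* is not transcribed.

OFF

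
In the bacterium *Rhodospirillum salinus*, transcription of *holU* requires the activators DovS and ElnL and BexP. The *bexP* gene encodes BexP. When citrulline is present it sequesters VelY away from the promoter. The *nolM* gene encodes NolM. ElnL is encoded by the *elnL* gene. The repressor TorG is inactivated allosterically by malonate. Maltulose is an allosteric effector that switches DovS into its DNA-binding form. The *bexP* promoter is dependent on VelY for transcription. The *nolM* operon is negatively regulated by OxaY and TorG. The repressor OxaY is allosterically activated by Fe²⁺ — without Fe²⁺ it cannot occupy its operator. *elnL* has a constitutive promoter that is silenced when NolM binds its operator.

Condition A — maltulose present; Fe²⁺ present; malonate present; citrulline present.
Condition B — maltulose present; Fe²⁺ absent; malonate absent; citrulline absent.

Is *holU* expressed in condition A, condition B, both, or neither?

Condition A:
Maltulose is present, so DovS is active.
Fe²⁺ is present, so OxaY is active.
Malonate is present, so TorG is inactive.
With repressor OxaY bound, *nolM* is not transcribed.
So NolM is not produced.
With no repressor bound, *elnL* is transcribed.
So ElnL is produced and active.
Citrulline is present, so VelY is inactive.
Required activator VelY is absent, so *bexP* is not transcribed.
So BexP is not produced.
Required activator BexP is absent, so *holU* is not transcribed.
→ *holU* is OFF in A.
Condition B:
Maltulose is present, so DovS is active.
Fe²⁺ is absent, so OxaY is inactive.
Malonate is absent, so TorG is active.
With repressor TorG bound, *nolM* is not transcribed.
So NolM is not produced.
With no repressor bound, *elnL* is transcribed.
So ElnL is produced and active.
Citrulline is absent, so VelY is active.
No repressor is bound and VelY is active, so *bexP* is transcribed.
So BexP is produced and active.
No repressor is bound and DovS and ElnL and BexP are active, so *holU* is transcribed.
→ *holU* is ON in B.

B only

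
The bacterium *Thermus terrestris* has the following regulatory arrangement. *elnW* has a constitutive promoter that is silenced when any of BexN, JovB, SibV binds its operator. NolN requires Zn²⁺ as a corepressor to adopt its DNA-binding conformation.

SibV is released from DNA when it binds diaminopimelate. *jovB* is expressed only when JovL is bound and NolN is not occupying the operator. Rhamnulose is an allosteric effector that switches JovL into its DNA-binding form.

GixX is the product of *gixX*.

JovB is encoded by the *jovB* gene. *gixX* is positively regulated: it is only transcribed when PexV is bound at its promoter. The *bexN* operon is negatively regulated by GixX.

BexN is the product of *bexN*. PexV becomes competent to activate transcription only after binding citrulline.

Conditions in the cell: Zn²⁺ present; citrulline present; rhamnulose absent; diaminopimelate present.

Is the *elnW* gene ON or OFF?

ON

Citrulline is present, so PexV is active.
No repressor is bound and PexV is active, so *gixX* is transcribed.
So GixX is produced and active.
With repressor GixX bound, *bexN* is not transcribed.
So BexN is not produced.
Zn²⁺ is present, so NolN is active.
Rhamnulose is absent, so JovL is inactive.
With repressor NolN bound, *jovB* is not transcribed.
So JovB is not produced.
Diaminopimelate is present, so SibV is inactive.
With no repressor bound, *elnW* is transcribed.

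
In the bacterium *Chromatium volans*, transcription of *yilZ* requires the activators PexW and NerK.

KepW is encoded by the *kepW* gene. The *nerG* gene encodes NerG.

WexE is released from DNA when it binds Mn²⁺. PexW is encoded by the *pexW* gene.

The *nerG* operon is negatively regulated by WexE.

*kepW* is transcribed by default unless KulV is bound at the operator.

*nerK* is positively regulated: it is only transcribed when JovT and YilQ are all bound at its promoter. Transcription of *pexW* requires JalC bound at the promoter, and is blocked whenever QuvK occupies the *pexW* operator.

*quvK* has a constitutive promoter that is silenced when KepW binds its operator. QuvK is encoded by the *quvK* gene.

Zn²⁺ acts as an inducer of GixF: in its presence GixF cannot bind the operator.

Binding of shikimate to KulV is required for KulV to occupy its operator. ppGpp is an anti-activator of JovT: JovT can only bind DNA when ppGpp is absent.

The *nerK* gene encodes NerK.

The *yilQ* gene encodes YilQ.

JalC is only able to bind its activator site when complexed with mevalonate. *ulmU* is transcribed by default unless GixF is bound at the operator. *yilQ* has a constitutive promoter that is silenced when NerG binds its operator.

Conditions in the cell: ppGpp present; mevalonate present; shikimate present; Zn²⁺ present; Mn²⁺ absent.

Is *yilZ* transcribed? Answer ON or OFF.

OFF

Shikimate is present, so KulV is active.
With repressor KulV bound, *kepW* is not transcribed.
So KepW is not produced.
With no repressor bound, *quvK* is transcribed.
So QuvK is produced and active.
Mevalonate is present, so JalC is active.
With repressor QuvK bound, *pexW* is not transcribed.
So PexW is not produced.
ppGpp is present, so JovT is inactive.
Mn²⁺ is absent, so WexE is active.
With repressor WexE bound, *nerG* is not transcribed.
So NerG is not produced.
With no repressor bound, *yilQ* is transcribed.
So YilQ is produced and active.
Required activator JovT is absent, so *nerK* is not transcribed.
So NerK is not produced.
Required activator PexW is absent, so *yilZ* is not transcribed.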